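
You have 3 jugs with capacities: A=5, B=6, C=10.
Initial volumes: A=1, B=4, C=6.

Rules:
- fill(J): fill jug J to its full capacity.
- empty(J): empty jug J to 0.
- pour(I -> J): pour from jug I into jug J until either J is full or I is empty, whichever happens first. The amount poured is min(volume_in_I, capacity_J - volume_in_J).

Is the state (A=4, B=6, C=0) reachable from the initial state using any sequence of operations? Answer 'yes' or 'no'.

Answer: yes

Derivation:
BFS from (A=1, B=4, C=6):
  1. empty(A) -> (A=0 B=4 C=6)
  2. pour(B -> A) -> (A=4 B=0 C=6)
  3. pour(C -> B) -> (A=4 B=6 C=0)
Target reached → yes.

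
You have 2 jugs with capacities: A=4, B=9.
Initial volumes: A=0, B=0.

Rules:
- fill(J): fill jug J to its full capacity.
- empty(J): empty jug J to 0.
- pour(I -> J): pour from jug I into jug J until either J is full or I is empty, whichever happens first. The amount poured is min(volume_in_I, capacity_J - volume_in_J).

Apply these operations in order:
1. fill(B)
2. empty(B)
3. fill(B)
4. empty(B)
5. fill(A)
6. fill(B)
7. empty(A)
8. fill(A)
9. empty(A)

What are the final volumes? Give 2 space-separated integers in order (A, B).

Answer: 0 9

Derivation:
Step 1: fill(B) -> (A=0 B=9)
Step 2: empty(B) -> (A=0 B=0)
Step 3: fill(B) -> (A=0 B=9)
Step 4: empty(B) -> (A=0 B=0)
Step 5: fill(A) -> (A=4 B=0)
Step 6: fill(B) -> (A=4 B=9)
Step 7: empty(A) -> (A=0 B=9)
Step 8: fill(A) -> (A=4 B=9)
Step 9: empty(A) -> (A=0 B=9)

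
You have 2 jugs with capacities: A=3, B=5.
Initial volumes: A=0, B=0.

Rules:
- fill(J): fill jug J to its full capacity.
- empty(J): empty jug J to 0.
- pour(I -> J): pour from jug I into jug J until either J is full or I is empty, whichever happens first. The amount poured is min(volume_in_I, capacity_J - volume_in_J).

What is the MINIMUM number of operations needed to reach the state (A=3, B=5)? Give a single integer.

BFS from (A=0, B=0). One shortest path:
  1. fill(A) -> (A=3 B=0)
  2. fill(B) -> (A=3 B=5)
Reached target in 2 moves.

Answer: 2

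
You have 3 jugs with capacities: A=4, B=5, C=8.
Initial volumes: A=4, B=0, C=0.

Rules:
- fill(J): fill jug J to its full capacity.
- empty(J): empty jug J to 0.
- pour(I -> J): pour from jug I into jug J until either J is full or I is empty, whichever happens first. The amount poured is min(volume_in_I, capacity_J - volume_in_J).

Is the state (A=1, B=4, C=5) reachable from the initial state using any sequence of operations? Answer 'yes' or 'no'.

Answer: no

Derivation:
BFS explored all 186 reachable states.
Reachable set includes: (0,0,0), (0,0,1), (0,0,2), (0,0,3), (0,0,4), (0,0,5), (0,0,6), (0,0,7), (0,0,8), (0,1,0), (0,1,1), (0,1,2) ...
Target (A=1, B=4, C=5) not in reachable set → no.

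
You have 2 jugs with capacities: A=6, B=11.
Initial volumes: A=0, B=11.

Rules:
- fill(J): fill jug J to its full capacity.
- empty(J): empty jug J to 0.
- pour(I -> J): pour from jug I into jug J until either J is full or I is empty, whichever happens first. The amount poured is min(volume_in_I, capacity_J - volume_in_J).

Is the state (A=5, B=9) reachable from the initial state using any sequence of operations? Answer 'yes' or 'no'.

BFS explored all 34 reachable states.
Reachable set includes: (0,0), (0,1), (0,2), (0,3), (0,4), (0,5), (0,6), (0,7), (0,8), (0,9), (0,10), (0,11) ...
Target (A=5, B=9) not in reachable set → no.

Answer: no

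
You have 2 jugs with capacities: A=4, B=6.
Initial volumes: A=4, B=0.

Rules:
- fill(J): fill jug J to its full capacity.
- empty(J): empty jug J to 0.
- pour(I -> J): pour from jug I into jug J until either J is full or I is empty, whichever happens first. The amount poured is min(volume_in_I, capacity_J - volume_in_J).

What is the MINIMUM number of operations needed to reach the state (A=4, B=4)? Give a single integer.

BFS from (A=4, B=0). One shortest path:
  1. pour(A -> B) -> (A=0 B=4)
  2. fill(A) -> (A=4 B=4)
Reached target in 2 moves.

Answer: 2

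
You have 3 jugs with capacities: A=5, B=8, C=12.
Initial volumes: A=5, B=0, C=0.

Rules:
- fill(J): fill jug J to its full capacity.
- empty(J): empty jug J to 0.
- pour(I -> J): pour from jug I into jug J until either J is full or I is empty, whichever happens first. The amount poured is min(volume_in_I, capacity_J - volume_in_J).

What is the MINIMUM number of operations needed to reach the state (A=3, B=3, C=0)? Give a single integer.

Answer: 7

Derivation:
BFS from (A=5, B=0, C=0). One shortest path:
  1. fill(B) -> (A=5 B=8 C=0)
  2. pour(A -> C) -> (A=0 B=8 C=5)
  3. fill(A) -> (A=5 B=8 C=5)
  4. pour(A -> C) -> (A=0 B=8 C=10)
  5. pour(B -> A) -> (A=5 B=3 C=10)
  6. pour(A -> C) -> (A=3 B=3 C=12)
  7. empty(C) -> (A=3 B=3 C=0)
Reached target in 7 moves.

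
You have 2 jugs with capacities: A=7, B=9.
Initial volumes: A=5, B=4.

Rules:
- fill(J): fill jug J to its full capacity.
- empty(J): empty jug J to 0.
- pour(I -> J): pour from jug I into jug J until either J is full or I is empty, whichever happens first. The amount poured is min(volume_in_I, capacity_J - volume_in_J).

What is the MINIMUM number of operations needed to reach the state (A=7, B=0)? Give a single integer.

Answer: 2

Derivation:
BFS from (A=5, B=4). One shortest path:
  1. fill(A) -> (A=7 B=4)
  2. empty(B) -> (A=7 B=0)
Reached target in 2 moves.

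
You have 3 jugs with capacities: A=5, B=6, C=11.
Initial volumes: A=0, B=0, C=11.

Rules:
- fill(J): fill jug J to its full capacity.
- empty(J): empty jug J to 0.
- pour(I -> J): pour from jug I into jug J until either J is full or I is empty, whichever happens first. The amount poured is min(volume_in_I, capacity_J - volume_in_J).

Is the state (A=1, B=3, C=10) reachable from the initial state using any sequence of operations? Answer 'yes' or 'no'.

BFS explored all 304 reachable states.
Reachable set includes: (0,0,0), (0,0,1), (0,0,2), (0,0,3), (0,0,4), (0,0,5), (0,0,6), (0,0,7), (0,0,8), (0,0,9), (0,0,10), (0,0,11) ...
Target (A=1, B=3, C=10) not in reachable set → no.

Answer: no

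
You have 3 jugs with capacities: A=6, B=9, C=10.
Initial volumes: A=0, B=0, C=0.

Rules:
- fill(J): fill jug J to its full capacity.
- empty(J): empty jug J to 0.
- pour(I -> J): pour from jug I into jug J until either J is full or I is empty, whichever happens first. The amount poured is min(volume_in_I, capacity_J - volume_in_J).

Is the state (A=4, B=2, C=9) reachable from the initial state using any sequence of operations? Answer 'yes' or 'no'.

Answer: no

Derivation:
BFS explored all 410 reachable states.
Reachable set includes: (0,0,0), (0,0,1), (0,0,2), (0,0,3), (0,0,4), (0,0,5), (0,0,6), (0,0,7), (0,0,8), (0,0,9), (0,0,10), (0,1,0) ...
Target (A=4, B=2, C=9) not in reachable set → no.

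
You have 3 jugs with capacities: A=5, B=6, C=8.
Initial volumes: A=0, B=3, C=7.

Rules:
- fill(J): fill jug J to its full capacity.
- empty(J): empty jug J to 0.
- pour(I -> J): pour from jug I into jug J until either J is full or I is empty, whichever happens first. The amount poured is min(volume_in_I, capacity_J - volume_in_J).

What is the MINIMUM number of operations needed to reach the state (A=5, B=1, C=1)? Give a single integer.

Answer: 3

Derivation:
BFS from (A=0, B=3, C=7). One shortest path:
  1. empty(B) -> (A=0 B=0 C=7)
  2. pour(C -> B) -> (A=0 B=6 C=1)
  3. pour(B -> A) -> (A=5 B=1 C=1)
Reached target in 3 moves.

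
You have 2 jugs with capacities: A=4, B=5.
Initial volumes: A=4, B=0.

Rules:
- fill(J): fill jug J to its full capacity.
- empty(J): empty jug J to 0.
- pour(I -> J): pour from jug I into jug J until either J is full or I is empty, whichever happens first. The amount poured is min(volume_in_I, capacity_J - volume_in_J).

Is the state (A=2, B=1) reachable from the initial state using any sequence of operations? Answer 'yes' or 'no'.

BFS explored all 18 reachable states.
Reachable set includes: (0,0), (0,1), (0,2), (0,3), (0,4), (0,5), (1,0), (1,5), (2,0), (2,5), (3,0), (3,5) ...
Target (A=2, B=1) not in reachable set → no.

Answer: no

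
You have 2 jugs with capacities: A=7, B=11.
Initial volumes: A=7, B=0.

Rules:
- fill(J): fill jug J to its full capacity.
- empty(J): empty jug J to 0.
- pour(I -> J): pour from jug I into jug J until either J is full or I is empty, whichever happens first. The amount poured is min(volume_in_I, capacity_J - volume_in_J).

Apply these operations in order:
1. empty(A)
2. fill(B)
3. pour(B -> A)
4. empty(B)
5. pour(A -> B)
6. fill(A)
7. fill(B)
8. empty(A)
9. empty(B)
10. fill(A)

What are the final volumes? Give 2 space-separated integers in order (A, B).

Step 1: empty(A) -> (A=0 B=0)
Step 2: fill(B) -> (A=0 B=11)
Step 3: pour(B -> A) -> (A=7 B=4)
Step 4: empty(B) -> (A=7 B=0)
Step 5: pour(A -> B) -> (A=0 B=7)
Step 6: fill(A) -> (A=7 B=7)
Step 7: fill(B) -> (A=7 B=11)
Step 8: empty(A) -> (A=0 B=11)
Step 9: empty(B) -> (A=0 B=0)
Step 10: fill(A) -> (A=7 B=0)

Answer: 7 0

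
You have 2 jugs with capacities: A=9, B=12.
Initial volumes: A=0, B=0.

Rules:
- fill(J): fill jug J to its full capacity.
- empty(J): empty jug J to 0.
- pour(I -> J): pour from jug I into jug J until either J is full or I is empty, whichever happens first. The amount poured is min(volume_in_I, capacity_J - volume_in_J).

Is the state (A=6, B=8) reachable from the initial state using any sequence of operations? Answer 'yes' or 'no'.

BFS explored all 14 reachable states.
Reachable set includes: (0,0), (0,3), (0,6), (0,9), (0,12), (3,0), (3,12), (6,0), (6,12), (9,0), (9,3), (9,6) ...
Target (A=6, B=8) not in reachable set → no.

Answer: no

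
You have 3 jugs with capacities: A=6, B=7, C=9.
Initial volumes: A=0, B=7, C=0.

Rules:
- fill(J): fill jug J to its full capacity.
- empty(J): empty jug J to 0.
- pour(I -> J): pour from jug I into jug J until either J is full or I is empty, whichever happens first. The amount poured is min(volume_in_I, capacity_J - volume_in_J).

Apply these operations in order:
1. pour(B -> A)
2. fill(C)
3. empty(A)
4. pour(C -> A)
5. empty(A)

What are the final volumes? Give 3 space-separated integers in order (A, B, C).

Answer: 0 1 3

Derivation:
Step 1: pour(B -> A) -> (A=6 B=1 C=0)
Step 2: fill(C) -> (A=6 B=1 C=9)
Step 3: empty(A) -> (A=0 B=1 C=9)
Step 4: pour(C -> A) -> (A=6 B=1 C=3)
Step 5: empty(A) -> (A=0 B=1 C=3)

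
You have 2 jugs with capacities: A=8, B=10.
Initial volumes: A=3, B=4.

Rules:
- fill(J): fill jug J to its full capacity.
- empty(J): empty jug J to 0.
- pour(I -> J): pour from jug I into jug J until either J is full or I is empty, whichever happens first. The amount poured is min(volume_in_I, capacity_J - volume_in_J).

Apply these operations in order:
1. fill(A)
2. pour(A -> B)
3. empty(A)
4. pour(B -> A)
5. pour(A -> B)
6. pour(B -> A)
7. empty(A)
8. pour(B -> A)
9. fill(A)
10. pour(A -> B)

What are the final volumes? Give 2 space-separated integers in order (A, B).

Step 1: fill(A) -> (A=8 B=4)
Step 2: pour(A -> B) -> (A=2 B=10)
Step 3: empty(A) -> (A=0 B=10)
Step 4: pour(B -> A) -> (A=8 B=2)
Step 5: pour(A -> B) -> (A=0 B=10)
Step 6: pour(B -> A) -> (A=8 B=2)
Step 7: empty(A) -> (A=0 B=2)
Step 8: pour(B -> A) -> (A=2 B=0)
Step 9: fill(A) -> (A=8 B=0)
Step 10: pour(A -> B) -> (A=0 B=8)

Answer: 0 8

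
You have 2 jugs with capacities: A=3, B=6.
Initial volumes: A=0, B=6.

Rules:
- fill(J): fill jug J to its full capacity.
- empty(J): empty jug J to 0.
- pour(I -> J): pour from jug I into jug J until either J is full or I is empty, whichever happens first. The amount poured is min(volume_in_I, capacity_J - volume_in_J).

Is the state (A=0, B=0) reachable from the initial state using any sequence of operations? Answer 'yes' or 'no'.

BFS from (A=0, B=6):
  1. empty(B) -> (A=0 B=0)
Target reached → yes.

Answer: yes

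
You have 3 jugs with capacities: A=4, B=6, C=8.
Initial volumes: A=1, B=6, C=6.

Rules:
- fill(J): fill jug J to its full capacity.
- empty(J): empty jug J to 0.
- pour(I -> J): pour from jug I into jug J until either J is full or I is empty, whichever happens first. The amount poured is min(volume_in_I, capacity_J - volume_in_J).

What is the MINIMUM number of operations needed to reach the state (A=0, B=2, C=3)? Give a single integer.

Answer: 4

Derivation:
BFS from (A=1, B=6, C=6). One shortest path:
  1. pour(C -> A) -> (A=4 B=6 C=3)
  2. empty(A) -> (A=0 B=6 C=3)
  3. pour(B -> A) -> (A=4 B=2 C=3)
  4. empty(A) -> (A=0 B=2 C=3)
Reached target in 4 moves.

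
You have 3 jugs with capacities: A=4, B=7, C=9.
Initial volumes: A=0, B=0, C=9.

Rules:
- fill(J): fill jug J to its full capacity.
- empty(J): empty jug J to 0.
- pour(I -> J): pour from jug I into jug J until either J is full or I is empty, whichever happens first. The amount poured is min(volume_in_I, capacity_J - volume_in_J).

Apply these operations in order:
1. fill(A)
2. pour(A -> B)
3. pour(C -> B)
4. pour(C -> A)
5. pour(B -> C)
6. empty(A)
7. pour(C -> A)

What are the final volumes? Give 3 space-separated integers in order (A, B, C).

Answer: 4 0 5

Derivation:
Step 1: fill(A) -> (A=4 B=0 C=9)
Step 2: pour(A -> B) -> (A=0 B=4 C=9)
Step 3: pour(C -> B) -> (A=0 B=7 C=6)
Step 4: pour(C -> A) -> (A=4 B=7 C=2)
Step 5: pour(B -> C) -> (A=4 B=0 C=9)
Step 6: empty(A) -> (A=0 B=0 C=9)
Step 7: pour(C -> A) -> (A=4 B=0 C=5)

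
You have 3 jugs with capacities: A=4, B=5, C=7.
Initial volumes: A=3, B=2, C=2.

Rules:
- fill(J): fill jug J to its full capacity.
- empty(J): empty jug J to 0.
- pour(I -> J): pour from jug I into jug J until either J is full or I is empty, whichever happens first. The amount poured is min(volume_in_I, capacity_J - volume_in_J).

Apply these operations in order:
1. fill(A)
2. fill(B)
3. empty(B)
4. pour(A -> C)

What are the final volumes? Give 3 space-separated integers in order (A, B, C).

Step 1: fill(A) -> (A=4 B=2 C=2)
Step 2: fill(B) -> (A=4 B=5 C=2)
Step 3: empty(B) -> (A=4 B=0 C=2)
Step 4: pour(A -> C) -> (A=0 B=0 C=6)

Answer: 0 0 6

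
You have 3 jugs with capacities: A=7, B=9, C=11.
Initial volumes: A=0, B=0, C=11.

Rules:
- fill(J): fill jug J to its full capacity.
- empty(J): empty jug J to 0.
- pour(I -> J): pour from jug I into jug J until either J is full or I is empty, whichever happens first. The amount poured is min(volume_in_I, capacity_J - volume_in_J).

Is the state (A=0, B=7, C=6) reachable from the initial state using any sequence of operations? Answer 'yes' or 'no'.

BFS from (A=0, B=0, C=11):
  1. fill(B) -> (A=0 B=9 C=11)
  2. pour(B -> A) -> (A=7 B=2 C=11)
  3. empty(A) -> (A=0 B=2 C=11)
  4. pour(B -> A) -> (A=2 B=0 C=11)
  5. pour(C -> A) -> (A=7 B=0 C=6)
  6. pour(A -> B) -> (A=0 B=7 C=6)
Target reached → yes.

Answer: yes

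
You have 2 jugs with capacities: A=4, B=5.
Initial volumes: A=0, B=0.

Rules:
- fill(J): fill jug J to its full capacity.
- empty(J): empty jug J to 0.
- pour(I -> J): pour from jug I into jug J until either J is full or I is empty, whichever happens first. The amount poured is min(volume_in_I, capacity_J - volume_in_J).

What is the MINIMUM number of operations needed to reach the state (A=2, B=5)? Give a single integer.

BFS from (A=0, B=0). One shortest path:
  1. fill(A) -> (A=4 B=0)
  2. pour(A -> B) -> (A=0 B=4)
  3. fill(A) -> (A=4 B=4)
  4. pour(A -> B) -> (A=3 B=5)
  5. empty(B) -> (A=3 B=0)
  6. pour(A -> B) -> (A=0 B=3)
  7. fill(A) -> (A=4 B=3)
  8. pour(A -> B) -> (A=2 B=5)
Reached target in 8 moves.

Answer: 8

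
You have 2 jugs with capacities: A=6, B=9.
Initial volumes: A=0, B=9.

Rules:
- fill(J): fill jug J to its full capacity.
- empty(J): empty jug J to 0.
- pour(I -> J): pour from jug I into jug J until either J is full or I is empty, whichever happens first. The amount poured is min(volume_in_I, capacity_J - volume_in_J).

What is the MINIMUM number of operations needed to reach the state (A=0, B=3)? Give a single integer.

BFS from (A=0, B=9). One shortest path:
  1. pour(B -> A) -> (A=6 B=3)
  2. empty(A) -> (A=0 B=3)
Reached target in 2 moves.

Answer: 2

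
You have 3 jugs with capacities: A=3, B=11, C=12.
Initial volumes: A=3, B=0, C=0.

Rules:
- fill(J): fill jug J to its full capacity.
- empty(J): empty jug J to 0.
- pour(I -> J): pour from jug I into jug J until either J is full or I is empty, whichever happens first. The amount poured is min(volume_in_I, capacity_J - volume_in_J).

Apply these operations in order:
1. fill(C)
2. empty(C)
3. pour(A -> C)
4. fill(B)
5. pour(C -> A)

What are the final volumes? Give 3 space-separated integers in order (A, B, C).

Answer: 3 11 0

Derivation:
Step 1: fill(C) -> (A=3 B=0 C=12)
Step 2: empty(C) -> (A=3 B=0 C=0)
Step 3: pour(A -> C) -> (A=0 B=0 C=3)
Step 4: fill(B) -> (A=0 B=11 C=3)
Step 5: pour(C -> A) -> (A=3 B=11 C=0)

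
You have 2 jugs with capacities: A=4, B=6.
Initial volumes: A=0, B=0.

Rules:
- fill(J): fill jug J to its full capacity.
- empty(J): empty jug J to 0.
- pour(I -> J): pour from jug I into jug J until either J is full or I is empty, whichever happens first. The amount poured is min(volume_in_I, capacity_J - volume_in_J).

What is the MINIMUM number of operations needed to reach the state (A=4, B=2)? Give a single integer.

BFS from (A=0, B=0). One shortest path:
  1. fill(B) -> (A=0 B=6)
  2. pour(B -> A) -> (A=4 B=2)
Reached target in 2 moves.

Answer: 2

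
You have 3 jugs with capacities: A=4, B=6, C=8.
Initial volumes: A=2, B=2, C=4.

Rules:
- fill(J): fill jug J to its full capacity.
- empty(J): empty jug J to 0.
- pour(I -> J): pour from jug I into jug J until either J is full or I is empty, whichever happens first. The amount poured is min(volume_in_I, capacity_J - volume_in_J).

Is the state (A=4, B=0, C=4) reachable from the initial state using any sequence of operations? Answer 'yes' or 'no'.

Answer: yes

Derivation:
BFS from (A=2, B=2, C=4):
  1. pour(B -> A) -> (A=4 B=0 C=4)
Target reached → yes.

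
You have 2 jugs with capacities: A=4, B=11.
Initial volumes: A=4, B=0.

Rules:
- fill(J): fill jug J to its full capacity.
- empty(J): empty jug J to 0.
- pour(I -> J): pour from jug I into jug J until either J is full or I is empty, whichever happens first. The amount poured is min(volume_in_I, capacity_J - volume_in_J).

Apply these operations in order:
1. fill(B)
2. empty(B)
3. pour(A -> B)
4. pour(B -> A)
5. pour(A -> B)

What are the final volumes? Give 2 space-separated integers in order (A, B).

Answer: 0 4

Derivation:
Step 1: fill(B) -> (A=4 B=11)
Step 2: empty(B) -> (A=4 B=0)
Step 3: pour(A -> B) -> (A=0 B=4)
Step 4: pour(B -> A) -> (A=4 B=0)
Step 5: pour(A -> B) -> (A=0 B=4)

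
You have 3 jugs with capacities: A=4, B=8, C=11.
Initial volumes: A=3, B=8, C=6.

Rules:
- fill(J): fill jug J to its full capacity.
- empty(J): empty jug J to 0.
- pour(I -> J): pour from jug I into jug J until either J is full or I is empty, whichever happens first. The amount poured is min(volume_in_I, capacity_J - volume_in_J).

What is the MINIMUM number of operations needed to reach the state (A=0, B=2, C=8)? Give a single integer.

Answer: 6

Derivation:
BFS from (A=3, B=8, C=6). One shortest path:
  1. fill(A) -> (A=4 B=8 C=6)
  2. empty(B) -> (A=4 B=0 C=6)
  3. pour(C -> B) -> (A=4 B=6 C=0)
  4. pour(A -> B) -> (A=2 B=8 C=0)
  5. pour(B -> C) -> (A=2 B=0 C=8)
  6. pour(A -> B) -> (A=0 B=2 C=8)
Reached target in 6 moves.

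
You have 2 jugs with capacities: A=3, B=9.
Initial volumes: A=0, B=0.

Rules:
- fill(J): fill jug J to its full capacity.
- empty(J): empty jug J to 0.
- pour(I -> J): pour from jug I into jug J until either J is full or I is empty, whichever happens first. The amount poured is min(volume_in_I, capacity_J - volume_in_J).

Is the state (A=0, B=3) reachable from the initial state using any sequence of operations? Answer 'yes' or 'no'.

Answer: yes

Derivation:
BFS from (A=0, B=0):
  1. fill(A) -> (A=3 B=0)
  2. pour(A -> B) -> (A=0 B=3)
Target reached → yes.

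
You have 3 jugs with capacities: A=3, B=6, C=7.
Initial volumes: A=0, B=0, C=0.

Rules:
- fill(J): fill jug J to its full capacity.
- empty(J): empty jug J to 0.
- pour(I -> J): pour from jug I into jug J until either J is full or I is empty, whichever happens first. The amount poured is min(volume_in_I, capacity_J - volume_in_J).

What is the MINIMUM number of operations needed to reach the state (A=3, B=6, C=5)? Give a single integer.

BFS from (A=0, B=0, C=0). One shortest path:
  1. fill(C) -> (A=0 B=0 C=7)
  2. pour(C -> A) -> (A=3 B=0 C=4)
  3. pour(C -> B) -> (A=3 B=4 C=0)
  4. fill(C) -> (A=3 B=4 C=7)
  5. pour(C -> B) -> (A=3 B=6 C=5)
Reached target in 5 moves.

Answer: 5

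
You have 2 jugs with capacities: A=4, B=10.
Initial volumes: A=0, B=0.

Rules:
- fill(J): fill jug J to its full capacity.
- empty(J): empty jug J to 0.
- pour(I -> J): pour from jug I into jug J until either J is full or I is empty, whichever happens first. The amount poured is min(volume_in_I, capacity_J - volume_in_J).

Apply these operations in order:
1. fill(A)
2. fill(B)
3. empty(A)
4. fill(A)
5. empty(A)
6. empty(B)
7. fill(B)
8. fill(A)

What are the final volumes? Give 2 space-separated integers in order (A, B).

Answer: 4 10

Derivation:
Step 1: fill(A) -> (A=4 B=0)
Step 2: fill(B) -> (A=4 B=10)
Step 3: empty(A) -> (A=0 B=10)
Step 4: fill(A) -> (A=4 B=10)
Step 5: empty(A) -> (A=0 B=10)
Step 6: empty(B) -> (A=0 B=0)
Step 7: fill(B) -> (A=0 B=10)
Step 8: fill(A) -> (A=4 B=10)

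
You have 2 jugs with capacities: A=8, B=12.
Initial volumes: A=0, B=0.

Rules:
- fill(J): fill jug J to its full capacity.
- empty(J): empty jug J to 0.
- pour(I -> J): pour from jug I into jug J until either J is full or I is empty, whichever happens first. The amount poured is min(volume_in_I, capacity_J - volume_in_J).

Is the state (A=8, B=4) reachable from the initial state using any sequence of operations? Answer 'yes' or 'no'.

BFS from (A=0, B=0):
  1. fill(B) -> (A=0 B=12)
  2. pour(B -> A) -> (A=8 B=4)
Target reached → yes.

Answer: yes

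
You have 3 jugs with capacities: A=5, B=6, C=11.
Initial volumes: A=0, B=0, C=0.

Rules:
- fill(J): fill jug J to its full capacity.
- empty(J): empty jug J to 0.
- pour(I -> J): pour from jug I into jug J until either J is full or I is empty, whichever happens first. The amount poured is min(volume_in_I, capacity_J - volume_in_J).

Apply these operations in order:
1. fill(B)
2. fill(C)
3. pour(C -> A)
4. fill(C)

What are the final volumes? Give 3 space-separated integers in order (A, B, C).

Step 1: fill(B) -> (A=0 B=6 C=0)
Step 2: fill(C) -> (A=0 B=6 C=11)
Step 3: pour(C -> A) -> (A=5 B=6 C=6)
Step 4: fill(C) -> (A=5 B=6 C=11)

Answer: 5 6 11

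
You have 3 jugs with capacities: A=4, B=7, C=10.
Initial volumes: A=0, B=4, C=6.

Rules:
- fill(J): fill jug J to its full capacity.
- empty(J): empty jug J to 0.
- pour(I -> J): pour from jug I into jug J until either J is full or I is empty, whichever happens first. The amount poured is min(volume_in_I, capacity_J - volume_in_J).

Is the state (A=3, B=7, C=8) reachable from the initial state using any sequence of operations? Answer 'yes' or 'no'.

Answer: yes

Derivation:
BFS from (A=0, B=4, C=6):
  1. empty(C) -> (A=0 B=4 C=0)
  2. pour(B -> C) -> (A=0 B=0 C=4)
  3. fill(B) -> (A=0 B=7 C=4)
  4. pour(B -> A) -> (A=4 B=3 C=4)
  5. pour(A -> C) -> (A=0 B=3 C=8)
  6. pour(B -> A) -> (A=3 B=0 C=8)
  7. fill(B) -> (A=3 B=7 C=8)
Target reached → yes.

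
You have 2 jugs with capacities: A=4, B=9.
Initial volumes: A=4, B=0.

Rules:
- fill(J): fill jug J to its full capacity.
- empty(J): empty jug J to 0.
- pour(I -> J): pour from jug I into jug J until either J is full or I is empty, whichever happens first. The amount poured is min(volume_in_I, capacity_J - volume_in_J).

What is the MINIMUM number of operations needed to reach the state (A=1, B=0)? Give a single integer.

Answer: 7

Derivation:
BFS from (A=4, B=0). One shortest path:
  1. empty(A) -> (A=0 B=0)
  2. fill(B) -> (A=0 B=9)
  3. pour(B -> A) -> (A=4 B=5)
  4. empty(A) -> (A=0 B=5)
  5. pour(B -> A) -> (A=4 B=1)
  6. empty(A) -> (A=0 B=1)
  7. pour(B -> A) -> (A=1 B=0)
Reached target in 7 moves.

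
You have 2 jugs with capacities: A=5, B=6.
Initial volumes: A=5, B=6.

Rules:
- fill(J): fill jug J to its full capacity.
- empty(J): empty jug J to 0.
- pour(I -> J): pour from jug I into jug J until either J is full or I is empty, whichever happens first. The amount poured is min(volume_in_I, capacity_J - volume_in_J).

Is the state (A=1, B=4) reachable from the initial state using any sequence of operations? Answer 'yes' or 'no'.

BFS explored all 22 reachable states.
Reachable set includes: (0,0), (0,1), (0,2), (0,3), (0,4), (0,5), (0,6), (1,0), (1,6), (2,0), (2,6), (3,0) ...
Target (A=1, B=4) not in reachable set → no.

Answer: no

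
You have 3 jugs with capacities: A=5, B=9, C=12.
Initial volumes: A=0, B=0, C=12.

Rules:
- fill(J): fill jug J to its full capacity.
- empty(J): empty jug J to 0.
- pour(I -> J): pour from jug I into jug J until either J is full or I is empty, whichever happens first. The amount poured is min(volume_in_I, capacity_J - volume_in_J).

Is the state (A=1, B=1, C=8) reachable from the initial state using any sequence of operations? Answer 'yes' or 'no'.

BFS explored all 428 reachable states.
Reachable set includes: (0,0,0), (0,0,1), (0,0,2), (0,0,3), (0,0,4), (0,0,5), (0,0,6), (0,0,7), (0,0,8), (0,0,9), (0,0,10), (0,0,11) ...
Target (A=1, B=1, C=8) not in reachable set → no.

Answer: no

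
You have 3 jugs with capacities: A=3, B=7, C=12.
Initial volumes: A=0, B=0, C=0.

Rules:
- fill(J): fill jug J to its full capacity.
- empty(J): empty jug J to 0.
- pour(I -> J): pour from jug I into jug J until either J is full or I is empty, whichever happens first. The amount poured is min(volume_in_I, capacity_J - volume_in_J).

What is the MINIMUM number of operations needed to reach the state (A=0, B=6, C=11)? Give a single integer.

Answer: 8

Derivation:
BFS from (A=0, B=0, C=0). One shortest path:
  1. fill(B) -> (A=0 B=7 C=0)
  2. pour(B -> A) -> (A=3 B=4 C=0)
  3. pour(B -> C) -> (A=3 B=0 C=4)
  4. fill(B) -> (A=3 B=7 C=4)
  5. pour(B -> C) -> (A=3 B=0 C=11)
  6. pour(A -> B) -> (A=0 B=3 C=11)
  7. fill(A) -> (A=3 B=3 C=11)
  8. pour(A -> B) -> (A=0 B=6 C=11)
Reached target in 8 moves.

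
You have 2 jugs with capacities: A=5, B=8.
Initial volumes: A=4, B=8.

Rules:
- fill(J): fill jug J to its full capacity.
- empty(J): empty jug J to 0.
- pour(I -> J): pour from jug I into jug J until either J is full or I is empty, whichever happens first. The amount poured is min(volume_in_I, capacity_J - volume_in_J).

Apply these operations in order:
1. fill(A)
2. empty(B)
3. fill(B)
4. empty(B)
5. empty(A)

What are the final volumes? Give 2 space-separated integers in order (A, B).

Step 1: fill(A) -> (A=5 B=8)
Step 2: empty(B) -> (A=5 B=0)
Step 3: fill(B) -> (A=5 B=8)
Step 4: empty(B) -> (A=5 B=0)
Step 5: empty(A) -> (A=0 B=0)

Answer: 0 0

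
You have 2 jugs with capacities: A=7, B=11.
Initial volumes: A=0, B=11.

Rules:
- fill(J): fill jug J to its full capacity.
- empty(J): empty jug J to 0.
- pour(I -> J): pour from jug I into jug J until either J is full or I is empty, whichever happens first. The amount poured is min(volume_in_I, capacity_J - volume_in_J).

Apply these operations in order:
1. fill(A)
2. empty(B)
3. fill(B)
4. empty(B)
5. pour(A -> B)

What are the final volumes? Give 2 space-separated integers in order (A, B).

Answer: 0 7

Derivation:
Step 1: fill(A) -> (A=7 B=11)
Step 2: empty(B) -> (A=7 B=0)
Step 3: fill(B) -> (A=7 B=11)
Step 4: empty(B) -> (A=7 B=0)
Step 5: pour(A -> B) -> (A=0 B=7)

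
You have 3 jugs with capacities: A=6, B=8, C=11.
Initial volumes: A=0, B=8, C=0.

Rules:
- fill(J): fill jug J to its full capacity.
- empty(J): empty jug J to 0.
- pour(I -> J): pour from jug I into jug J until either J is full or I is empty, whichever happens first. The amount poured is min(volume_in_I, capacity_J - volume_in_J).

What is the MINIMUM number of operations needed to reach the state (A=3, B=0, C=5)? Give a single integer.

BFS from (A=0, B=8, C=0). One shortest path:
  1. fill(A) -> (A=6 B=8 C=0)
  2. pour(A -> C) -> (A=0 B=8 C=6)
  3. pour(B -> C) -> (A=0 B=3 C=11)
  4. pour(C -> A) -> (A=6 B=3 C=5)
  5. empty(A) -> (A=0 B=3 C=5)
  6. pour(B -> A) -> (A=3 B=0 C=5)
Reached target in 6 moves.

Answer: 6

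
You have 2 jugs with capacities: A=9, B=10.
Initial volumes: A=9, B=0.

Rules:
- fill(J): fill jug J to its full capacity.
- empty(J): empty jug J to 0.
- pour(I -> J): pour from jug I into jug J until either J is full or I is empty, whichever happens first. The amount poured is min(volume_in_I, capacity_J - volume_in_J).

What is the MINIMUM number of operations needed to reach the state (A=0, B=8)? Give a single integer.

BFS from (A=9, B=0). One shortest path:
  1. pour(A -> B) -> (A=0 B=9)
  2. fill(A) -> (A=9 B=9)
  3. pour(A -> B) -> (A=8 B=10)
  4. empty(B) -> (A=8 B=0)
  5. pour(A -> B) -> (A=0 B=8)
Reached target in 5 moves.

Answer: 5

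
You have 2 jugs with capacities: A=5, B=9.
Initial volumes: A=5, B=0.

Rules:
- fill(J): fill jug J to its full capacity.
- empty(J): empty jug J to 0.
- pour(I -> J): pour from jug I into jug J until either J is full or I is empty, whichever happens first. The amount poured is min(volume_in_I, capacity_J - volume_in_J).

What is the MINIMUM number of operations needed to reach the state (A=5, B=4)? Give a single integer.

BFS from (A=5, B=0). One shortest path:
  1. empty(A) -> (A=0 B=0)
  2. fill(B) -> (A=0 B=9)
  3. pour(B -> A) -> (A=5 B=4)
Reached target in 3 moves.

Answer: 3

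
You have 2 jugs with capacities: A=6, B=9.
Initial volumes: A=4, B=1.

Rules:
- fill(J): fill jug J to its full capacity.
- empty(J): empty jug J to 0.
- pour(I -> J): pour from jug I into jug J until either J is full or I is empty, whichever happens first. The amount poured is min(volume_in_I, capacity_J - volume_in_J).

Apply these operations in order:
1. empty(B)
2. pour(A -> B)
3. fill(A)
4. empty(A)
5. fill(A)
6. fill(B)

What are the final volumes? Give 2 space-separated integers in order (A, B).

Answer: 6 9

Derivation:
Step 1: empty(B) -> (A=4 B=0)
Step 2: pour(A -> B) -> (A=0 B=4)
Step 3: fill(A) -> (A=6 B=4)
Step 4: empty(A) -> (A=0 B=4)
Step 5: fill(A) -> (A=6 B=4)
Step 6: fill(B) -> (A=6 B=9)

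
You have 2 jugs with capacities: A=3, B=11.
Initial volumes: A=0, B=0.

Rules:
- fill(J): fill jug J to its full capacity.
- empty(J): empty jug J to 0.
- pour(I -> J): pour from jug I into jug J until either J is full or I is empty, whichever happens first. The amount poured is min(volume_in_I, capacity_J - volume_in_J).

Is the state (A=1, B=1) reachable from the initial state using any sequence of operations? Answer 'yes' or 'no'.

Answer: no

Derivation:
BFS explored all 28 reachable states.
Reachable set includes: (0,0), (0,1), (0,2), (0,3), (0,4), (0,5), (0,6), (0,7), (0,8), (0,9), (0,10), (0,11) ...
Target (A=1, B=1) not in reachable set → no.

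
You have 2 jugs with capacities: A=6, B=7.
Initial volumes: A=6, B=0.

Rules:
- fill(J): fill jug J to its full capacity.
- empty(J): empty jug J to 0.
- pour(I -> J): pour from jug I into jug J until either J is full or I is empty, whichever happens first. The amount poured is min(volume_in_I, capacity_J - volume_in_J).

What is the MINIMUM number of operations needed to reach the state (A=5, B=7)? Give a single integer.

Answer: 3

Derivation:
BFS from (A=6, B=0). One shortest path:
  1. pour(A -> B) -> (A=0 B=6)
  2. fill(A) -> (A=6 B=6)
  3. pour(A -> B) -> (A=5 B=7)
Reached target in 3 moves.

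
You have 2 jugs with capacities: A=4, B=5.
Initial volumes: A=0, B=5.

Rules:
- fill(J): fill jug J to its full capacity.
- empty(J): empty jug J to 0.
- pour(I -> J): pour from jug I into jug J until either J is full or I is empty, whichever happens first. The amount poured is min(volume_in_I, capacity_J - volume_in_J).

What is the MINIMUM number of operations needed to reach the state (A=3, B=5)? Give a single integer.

BFS from (A=0, B=5). One shortest path:
  1. fill(A) -> (A=4 B=5)
  2. empty(B) -> (A=4 B=0)
  3. pour(A -> B) -> (A=0 B=4)
  4. fill(A) -> (A=4 B=4)
  5. pour(A -> B) -> (A=3 B=5)
Reached target in 5 moves.

Answer: 5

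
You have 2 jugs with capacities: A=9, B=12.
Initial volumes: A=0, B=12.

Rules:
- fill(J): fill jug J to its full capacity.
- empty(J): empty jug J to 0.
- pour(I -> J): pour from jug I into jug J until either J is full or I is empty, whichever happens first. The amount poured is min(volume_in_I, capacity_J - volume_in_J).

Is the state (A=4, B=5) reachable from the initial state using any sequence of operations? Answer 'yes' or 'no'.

BFS explored all 14 reachable states.
Reachable set includes: (0,0), (0,3), (0,6), (0,9), (0,12), (3,0), (3,12), (6,0), (6,12), (9,0), (9,3), (9,6) ...
Target (A=4, B=5) not in reachable set → no.

Answer: no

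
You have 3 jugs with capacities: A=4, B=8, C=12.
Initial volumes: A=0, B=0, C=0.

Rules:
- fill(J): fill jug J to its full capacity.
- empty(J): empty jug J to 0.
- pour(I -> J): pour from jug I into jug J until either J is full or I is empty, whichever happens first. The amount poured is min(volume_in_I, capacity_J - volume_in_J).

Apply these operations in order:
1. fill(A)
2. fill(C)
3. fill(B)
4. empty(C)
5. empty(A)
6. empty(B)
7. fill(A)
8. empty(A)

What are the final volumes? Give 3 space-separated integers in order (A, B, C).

Step 1: fill(A) -> (A=4 B=0 C=0)
Step 2: fill(C) -> (A=4 B=0 C=12)
Step 3: fill(B) -> (A=4 B=8 C=12)
Step 4: empty(C) -> (A=4 B=8 C=0)
Step 5: empty(A) -> (A=0 B=8 C=0)
Step 6: empty(B) -> (A=0 B=0 C=0)
Step 7: fill(A) -> (A=4 B=0 C=0)
Step 8: empty(A) -> (A=0 B=0 C=0)

Answer: 0 0 0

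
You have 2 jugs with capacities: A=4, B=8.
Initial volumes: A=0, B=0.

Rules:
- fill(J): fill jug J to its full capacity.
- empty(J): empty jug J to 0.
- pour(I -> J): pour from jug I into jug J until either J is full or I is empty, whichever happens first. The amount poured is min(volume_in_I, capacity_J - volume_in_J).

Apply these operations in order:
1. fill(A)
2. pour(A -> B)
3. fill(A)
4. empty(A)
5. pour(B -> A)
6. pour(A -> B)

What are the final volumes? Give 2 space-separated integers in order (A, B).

Answer: 0 4

Derivation:
Step 1: fill(A) -> (A=4 B=0)
Step 2: pour(A -> B) -> (A=0 B=4)
Step 3: fill(A) -> (A=4 B=4)
Step 4: empty(A) -> (A=0 B=4)
Step 5: pour(B -> A) -> (A=4 B=0)
Step 6: pour(A -> B) -> (A=0 B=4)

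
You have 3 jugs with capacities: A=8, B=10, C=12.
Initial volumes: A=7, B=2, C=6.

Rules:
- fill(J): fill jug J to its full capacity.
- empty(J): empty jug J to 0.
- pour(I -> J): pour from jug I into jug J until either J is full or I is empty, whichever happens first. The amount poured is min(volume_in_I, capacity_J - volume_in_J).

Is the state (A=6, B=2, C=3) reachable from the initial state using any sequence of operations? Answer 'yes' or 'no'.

Answer: no

Derivation:
BFS explored all 447 reachable states.
Reachable set includes: (0,0,0), (0,0,1), (0,0,2), (0,0,3), (0,0,4), (0,0,5), (0,0,6), (0,0,7), (0,0,8), (0,0,9), (0,0,10), (0,0,11) ...
Target (A=6, B=2, C=3) not in reachable set → no.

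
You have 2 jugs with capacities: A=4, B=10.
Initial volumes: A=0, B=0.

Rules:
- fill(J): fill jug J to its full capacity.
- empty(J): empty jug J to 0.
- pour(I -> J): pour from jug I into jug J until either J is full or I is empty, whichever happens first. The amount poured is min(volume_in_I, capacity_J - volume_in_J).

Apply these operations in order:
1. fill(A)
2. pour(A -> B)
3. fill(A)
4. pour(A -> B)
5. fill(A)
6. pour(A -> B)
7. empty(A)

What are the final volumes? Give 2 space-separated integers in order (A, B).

Answer: 0 10

Derivation:
Step 1: fill(A) -> (A=4 B=0)
Step 2: pour(A -> B) -> (A=0 B=4)
Step 3: fill(A) -> (A=4 B=4)
Step 4: pour(A -> B) -> (A=0 B=8)
Step 5: fill(A) -> (A=4 B=8)
Step 6: pour(A -> B) -> (A=2 B=10)
Step 7: empty(A) -> (A=0 B=10)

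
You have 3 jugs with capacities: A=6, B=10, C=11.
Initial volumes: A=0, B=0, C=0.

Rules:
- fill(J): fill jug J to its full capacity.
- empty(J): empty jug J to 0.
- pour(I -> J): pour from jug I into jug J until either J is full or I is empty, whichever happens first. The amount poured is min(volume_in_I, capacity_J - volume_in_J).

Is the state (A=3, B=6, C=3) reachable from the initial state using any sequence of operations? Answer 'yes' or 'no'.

Answer: no

Derivation:
BFS explored all 474 reachable states.
Reachable set includes: (0,0,0), (0,0,1), (0,0,2), (0,0,3), (0,0,4), (0,0,5), (0,0,6), (0,0,7), (0,0,8), (0,0,9), (0,0,10), (0,0,11) ...
Target (A=3, B=6, C=3) not in reachable set → no.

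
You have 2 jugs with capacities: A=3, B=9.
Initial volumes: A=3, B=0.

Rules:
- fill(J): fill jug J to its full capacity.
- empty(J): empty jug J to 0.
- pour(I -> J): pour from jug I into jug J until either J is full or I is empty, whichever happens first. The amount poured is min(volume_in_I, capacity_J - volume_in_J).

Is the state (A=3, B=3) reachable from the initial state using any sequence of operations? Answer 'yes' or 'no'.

BFS from (A=3, B=0):
  1. pour(A -> B) -> (A=0 B=3)
  2. fill(A) -> (A=3 B=3)
Target reached → yes.

Answer: yes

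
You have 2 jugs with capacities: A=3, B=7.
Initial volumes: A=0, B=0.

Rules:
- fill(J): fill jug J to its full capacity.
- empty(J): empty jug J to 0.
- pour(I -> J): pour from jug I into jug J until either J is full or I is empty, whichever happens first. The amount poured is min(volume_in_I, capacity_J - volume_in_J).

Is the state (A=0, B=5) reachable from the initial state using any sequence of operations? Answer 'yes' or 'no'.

BFS from (A=0, B=0):
  1. fill(B) -> (A=0 B=7)
  2. pour(B -> A) -> (A=3 B=4)
  3. empty(A) -> (A=0 B=4)
  4. pour(B -> A) -> (A=3 B=1)
  5. empty(A) -> (A=0 B=1)
  6. pour(B -> A) -> (A=1 B=0)
  7. fill(B) -> (A=1 B=7)
  8. pour(B -> A) -> (A=3 B=5)
  9. empty(A) -> (A=0 B=5)
Target reached → yes.

Answer: yes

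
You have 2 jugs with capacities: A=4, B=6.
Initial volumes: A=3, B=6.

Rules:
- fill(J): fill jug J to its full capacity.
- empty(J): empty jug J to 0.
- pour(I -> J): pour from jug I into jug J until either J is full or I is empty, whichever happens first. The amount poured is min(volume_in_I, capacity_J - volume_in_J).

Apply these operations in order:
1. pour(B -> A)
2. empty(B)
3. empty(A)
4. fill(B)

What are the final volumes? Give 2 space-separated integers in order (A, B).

Step 1: pour(B -> A) -> (A=4 B=5)
Step 2: empty(B) -> (A=4 B=0)
Step 3: empty(A) -> (A=0 B=0)
Step 4: fill(B) -> (A=0 B=6)

Answer: 0 6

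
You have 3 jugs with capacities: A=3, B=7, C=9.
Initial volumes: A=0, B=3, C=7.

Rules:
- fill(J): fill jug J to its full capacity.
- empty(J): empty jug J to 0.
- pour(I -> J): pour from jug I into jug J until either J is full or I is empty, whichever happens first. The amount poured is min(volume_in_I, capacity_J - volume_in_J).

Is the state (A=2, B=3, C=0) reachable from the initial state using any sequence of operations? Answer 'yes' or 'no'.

Answer: yes

Derivation:
BFS from (A=0, B=3, C=7):
  1. fill(C) -> (A=0 B=3 C=9)
  2. pour(B -> A) -> (A=3 B=0 C=9)
  3. pour(C -> B) -> (A=3 B=7 C=2)
  4. empty(B) -> (A=3 B=0 C=2)
  5. pour(A -> B) -> (A=0 B=3 C=2)
  6. pour(C -> A) -> (A=2 B=3 C=0)
Target reached → yes.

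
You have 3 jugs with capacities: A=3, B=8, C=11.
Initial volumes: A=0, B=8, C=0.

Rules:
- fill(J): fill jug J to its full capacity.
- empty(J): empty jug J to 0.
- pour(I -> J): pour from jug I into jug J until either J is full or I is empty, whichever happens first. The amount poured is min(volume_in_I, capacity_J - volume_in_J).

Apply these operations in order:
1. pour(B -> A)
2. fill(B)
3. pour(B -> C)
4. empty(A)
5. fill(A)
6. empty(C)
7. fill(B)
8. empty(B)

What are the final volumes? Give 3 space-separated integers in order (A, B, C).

Answer: 3 0 0

Derivation:
Step 1: pour(B -> A) -> (A=3 B=5 C=0)
Step 2: fill(B) -> (A=3 B=8 C=0)
Step 3: pour(B -> C) -> (A=3 B=0 C=8)
Step 4: empty(A) -> (A=0 B=0 C=8)
Step 5: fill(A) -> (A=3 B=0 C=8)
Step 6: empty(C) -> (A=3 B=0 C=0)
Step 7: fill(B) -> (A=3 B=8 C=0)
Step 8: empty(B) -> (A=3 B=0 C=0)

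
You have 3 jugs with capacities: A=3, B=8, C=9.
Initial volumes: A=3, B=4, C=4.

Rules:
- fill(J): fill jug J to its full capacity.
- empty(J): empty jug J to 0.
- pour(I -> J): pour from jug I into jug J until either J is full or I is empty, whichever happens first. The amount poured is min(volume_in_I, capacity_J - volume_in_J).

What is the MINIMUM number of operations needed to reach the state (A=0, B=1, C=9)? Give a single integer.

Answer: 4

Derivation:
BFS from (A=3, B=4, C=4). One shortest path:
  1. empty(A) -> (A=0 B=4 C=4)
  2. fill(C) -> (A=0 B=4 C=9)
  3. pour(B -> A) -> (A=3 B=1 C=9)
  4. empty(A) -> (A=0 B=1 C=9)
Reached target in 4 moves.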